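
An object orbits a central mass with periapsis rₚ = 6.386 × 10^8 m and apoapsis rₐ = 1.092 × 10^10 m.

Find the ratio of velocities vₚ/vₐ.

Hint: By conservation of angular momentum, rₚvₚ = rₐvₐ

Conservation of angular momentum gives rₚvₚ = rₐvₐ, so vₚ/vₐ = rₐ/rₚ.
vₚ/vₐ = 1.092e+10 / 6.386e+08 ≈ 17.1.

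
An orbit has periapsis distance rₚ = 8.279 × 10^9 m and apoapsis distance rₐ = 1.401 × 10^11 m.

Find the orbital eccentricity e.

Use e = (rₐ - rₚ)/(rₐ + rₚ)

e = (rₐ − rₚ) / (rₐ + rₚ).
e = (1.401e+11 − 8.279e+09) / (1.401e+11 + 8.279e+09) = 1.31821e+11 / 1.48379e+11 ≈ 0.8884.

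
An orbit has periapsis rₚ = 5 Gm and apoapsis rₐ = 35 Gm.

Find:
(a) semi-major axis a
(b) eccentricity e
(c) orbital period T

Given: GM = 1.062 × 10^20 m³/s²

Convert to SI: rₚ = 5 Gm = 5e+09 m; rₐ = 35 Gm = 3.5e+10 m.
(a) a = (rₚ + rₐ)/2 = (5e+09 + 3.5e+10)/2 ≈ 2e+10 m
(b) e = (rₐ − rₚ)/(rₐ + rₚ) = (3.5e+10 − 5e+09)/(3.5e+10 + 5e+09) ≈ 0.75
(c) With a = (rₚ + rₐ)/2 = 2e+10 m, T = 2π √(a³/GM) = 2π √((2e+10)³/1.062e+20) s ≈ 1.724e+06 s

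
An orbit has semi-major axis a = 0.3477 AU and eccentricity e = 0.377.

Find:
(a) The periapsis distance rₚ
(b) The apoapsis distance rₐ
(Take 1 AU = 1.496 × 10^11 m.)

Convert to SI: a = 0.3477 AU = 5.20159e+10 m.
(a) rₚ = a(1 − e) = 5.20159e+10 · (1 − 0.377) = 5.20159e+10 · 0.623 ≈ 3.241e+10 m = 0.2166 AU.
(b) rₐ = a(1 + e) = 5.20159e+10 · (1 + 0.377) = 5.20159e+10 · 1.377 ≈ 7.163e+10 m = 0.4788 AU.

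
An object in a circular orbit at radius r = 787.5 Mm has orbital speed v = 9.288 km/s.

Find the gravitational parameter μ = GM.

Convert to SI: r = 787.5 Mm = 7.875e+08 m; v = 9.288 km/s = 9288 m/s.
For a circular orbit v² = GM/r, so GM = v² · r.
GM = (9288)² · 7.875e+08 m³/s² ≈ 6.794e+16 m³/s² = 6.794 × 10^16 m³/s².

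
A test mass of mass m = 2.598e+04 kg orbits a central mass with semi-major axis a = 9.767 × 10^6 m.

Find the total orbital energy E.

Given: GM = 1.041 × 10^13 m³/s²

E = −GMm / (2a).
E = −1.041e+13 · 2.598e+04 / (2 · 9.767e+06) J ≈ -1.385e+10 J = -13.85 GJ.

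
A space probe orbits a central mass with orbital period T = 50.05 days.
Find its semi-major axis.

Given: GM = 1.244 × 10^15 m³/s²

Convert to SI: T = 50.05 days = 4.32432e+06 s.
Invert Kepler's third law: a = (GM · T² / (4π²))^(1/3).
Substituting T = 4.32432e+06 s and GM = 1.244e+15 m³/s²:
a = (1.244e+15 · (4.32432e+06)² / (4π²))^(1/3) m
a ≈ 8.384e+08 m = 838.4 Mm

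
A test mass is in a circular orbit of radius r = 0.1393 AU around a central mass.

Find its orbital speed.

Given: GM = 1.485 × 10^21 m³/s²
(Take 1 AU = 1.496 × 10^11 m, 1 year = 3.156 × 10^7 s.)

Convert to SI: r = 0.1393 AU = 2.08393e+10 m.
For a circular orbit, gravity supplies the centripetal force, so v = √(GM / r).
v = √(1.485e+21 / 2.08393e+10) m/s ≈ 2.669e+05 m/s = 56.32 AU/year.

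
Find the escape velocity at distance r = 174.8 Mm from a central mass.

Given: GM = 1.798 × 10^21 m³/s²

Convert to SI: r = 174.8 Mm = 1.748e+08 m.
Escape velocity comes from setting total energy to zero: ½v² − GM/r = 0 ⇒ v_esc = √(2GM / r).
v_esc = √(2 · 1.798e+21 / 1.748e+08) m/s ≈ 4.536e+06 m/s = 4536 km/s.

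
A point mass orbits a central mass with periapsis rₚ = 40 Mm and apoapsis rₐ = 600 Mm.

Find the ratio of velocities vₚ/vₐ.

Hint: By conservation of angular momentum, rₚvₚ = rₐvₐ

Convert to SI: rₚ = 40 Mm = 4e+07 m; rₐ = 600 Mm = 6e+08 m.
Conservation of angular momentum gives rₚvₚ = rₐvₐ, so vₚ/vₐ = rₐ/rₚ.
vₚ/vₐ = 6e+08 / 4e+07 ≈ 15.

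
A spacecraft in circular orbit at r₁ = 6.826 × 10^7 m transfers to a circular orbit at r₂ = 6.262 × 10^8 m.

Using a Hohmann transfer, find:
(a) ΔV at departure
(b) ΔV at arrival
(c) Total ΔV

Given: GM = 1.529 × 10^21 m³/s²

Transfer semi-major axis: a_t = (r₁ + r₂)/2 = (6.826e+07 + 6.262e+08)/2 = 3.4723e+08 m.
Circular speeds: v₁ = √(GM/r₁) = 4.73283e+06 m/s, v₂ = √(GM/r₂) = 1.5626e+06 m/s.
Transfer speeds (vis-viva v² = GM(2/r − 1/a_t)): v₁ᵗ = 6.35577e+06 m/s, v₂ᵗ = 692822 m/s.
(a) ΔV₁ = |v₁ᵗ − v₁| ≈ 1.623e+06 m/s = 1623 km/s.
(b) ΔV₂ = |v₂ − v₂ᵗ| ≈ 8.698e+05 m/s = 869.8 km/s.
(c) ΔV_total = ΔV₁ + ΔV₂ ≈ 2.493e+06 m/s = 2493 km/s.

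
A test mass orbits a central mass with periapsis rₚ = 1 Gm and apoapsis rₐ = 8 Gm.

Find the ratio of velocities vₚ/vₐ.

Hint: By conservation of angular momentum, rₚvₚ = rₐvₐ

Convert to SI: rₚ = 1 Gm = 1e+09 m; rₐ = 8 Gm = 8e+09 m.
Conservation of angular momentum gives rₚvₚ = rₐvₐ, so vₚ/vₐ = rₐ/rₚ.
vₚ/vₐ = 8e+09 / 1e+09 ≈ 8.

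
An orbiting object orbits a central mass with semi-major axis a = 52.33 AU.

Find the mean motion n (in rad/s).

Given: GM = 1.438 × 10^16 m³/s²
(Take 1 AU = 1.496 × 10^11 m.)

Convert to SI: a = 52.33 AU = 7.82857e+12 m.
n = √(GM / a³).
n = √(1.438e+16 / (7.82857e+12)³) rad/s ≈ 5.475e-12 rad/s.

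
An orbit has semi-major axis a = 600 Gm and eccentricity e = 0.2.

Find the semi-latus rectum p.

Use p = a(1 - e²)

Convert to SI: a = 600 Gm = 6e+11 m.
p = a (1 − e²).
p = 6e+11 · (1 − (0.2)²) = 6e+11 · 0.96 ≈ 5.76e+11 m = 576 Gm.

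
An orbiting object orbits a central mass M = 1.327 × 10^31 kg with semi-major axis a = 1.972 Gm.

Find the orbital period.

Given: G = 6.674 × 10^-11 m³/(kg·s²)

Convert to SI: a = 1.972 Gm = 1.972e+09 m.
GM = G · M = 6.674e-11 · 1.327e+31 = 8.8564e+20 m³/s².
Kepler's third law: T = 2π √(a³ / GM).
Substituting a = 1.972e+09 m and GM = 8.8564e+20 m³/s²:
T = 2π √((1.972e+09)³ / 8.8564e+20) s
T ≈ 1.849e+04 s = 5.136 hours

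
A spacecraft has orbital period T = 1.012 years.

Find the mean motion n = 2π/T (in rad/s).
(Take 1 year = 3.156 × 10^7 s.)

Convert to SI: T = 1.012 years = 3.19387e+07 s.
n = 2π / T.
n = 2π / 3.19387e+07 s ≈ 1.967e-07 rad/s.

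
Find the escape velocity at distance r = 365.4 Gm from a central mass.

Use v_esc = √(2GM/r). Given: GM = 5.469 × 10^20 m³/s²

Convert to SI: r = 365.4 Gm = 3.654e+11 m.
Escape velocity comes from setting total energy to zero: ½v² − GM/r = 0 ⇒ v_esc = √(2GM / r).
v_esc = √(2 · 5.469e+20 / 3.654e+11) m/s ≈ 5.471e+04 m/s = 54.71 km/s.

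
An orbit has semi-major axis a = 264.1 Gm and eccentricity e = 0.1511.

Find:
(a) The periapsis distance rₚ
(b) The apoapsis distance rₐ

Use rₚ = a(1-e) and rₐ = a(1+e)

Convert to SI: a = 264.1 Gm = 2.641e+11 m.
(a) rₚ = a(1 − e) = 2.641e+11 · (1 − 0.1511) = 2.641e+11 · 0.8489 ≈ 2.242e+11 m = 224.2 Gm.
(b) rₐ = a(1 + e) = 2.641e+11 · (1 + 0.1511) = 2.641e+11 · 1.1511 ≈ 3.04e+11 m = 304 Gm.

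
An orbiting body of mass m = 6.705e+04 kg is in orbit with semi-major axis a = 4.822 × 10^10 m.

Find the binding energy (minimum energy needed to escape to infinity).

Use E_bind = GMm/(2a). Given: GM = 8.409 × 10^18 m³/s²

Total orbital energy is E = −GMm/(2a); binding energy is E_bind = −E = GMm/(2a).
E_bind = 8.409e+18 · 6.705e+04 / (2 · 4.822e+10) J ≈ 5.846e+12 J = 5.846 TJ.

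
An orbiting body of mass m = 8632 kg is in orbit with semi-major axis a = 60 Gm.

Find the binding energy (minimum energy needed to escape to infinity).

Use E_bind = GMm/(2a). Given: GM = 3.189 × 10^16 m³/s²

Convert to SI: a = 60 Gm = 6e+10 m.
Total orbital energy is E = −GMm/(2a); binding energy is E_bind = −E = GMm/(2a).
E_bind = 3.189e+16 · 8632 / (2 · 6e+10) J ≈ 2.294e+09 J = 2.294 GJ.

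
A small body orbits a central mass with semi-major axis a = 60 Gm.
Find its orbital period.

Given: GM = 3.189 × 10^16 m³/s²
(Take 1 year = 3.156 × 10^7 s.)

Convert to SI: a = 60 Gm = 6e+10 m.
Kepler's third law: T = 2π √(a³ / GM).
Substituting a = 6e+10 m and GM = 3.189e+16 m³/s²:
T = 2π √((6e+10)³ / 3.189e+16) s
T ≈ 5.171e+08 s = 16.38 years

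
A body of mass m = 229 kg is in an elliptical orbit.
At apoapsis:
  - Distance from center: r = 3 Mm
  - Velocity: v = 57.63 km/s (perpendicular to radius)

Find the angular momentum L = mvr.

Convert to SI: r = 3 Mm = 3e+06 m; v = 57.63 km/s = 57630 m/s.
Since v is perpendicular to r, L = m · v · r.
L = 229 · 57630 · 3e+06 kg·m²/s ≈ 3.959e+13 kg·m²/s.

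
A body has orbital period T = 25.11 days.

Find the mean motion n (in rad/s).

Convert to SI: T = 25.11 days = 2.1695e+06 s.
n = 2π / T.
n = 2π / 2.1695e+06 s ≈ 2.896e-06 rad/s.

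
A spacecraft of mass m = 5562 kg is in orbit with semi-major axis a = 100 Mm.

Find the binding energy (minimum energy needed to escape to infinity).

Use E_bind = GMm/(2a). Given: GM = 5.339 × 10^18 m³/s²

Convert to SI: a = 100 Mm = 1e+08 m.
Total orbital energy is E = −GMm/(2a); binding energy is E_bind = −E = GMm/(2a).
E_bind = 5.339e+18 · 5562 / (2 · 1e+08) J ≈ 1.485e+14 J = 148.5 TJ.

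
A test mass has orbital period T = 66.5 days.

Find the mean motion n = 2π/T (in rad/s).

Convert to SI: T = 66.5 days = 5.7456e+06 s.
n = 2π / T.
n = 2π / 5.7456e+06 s ≈ 1.094e-06 rad/s.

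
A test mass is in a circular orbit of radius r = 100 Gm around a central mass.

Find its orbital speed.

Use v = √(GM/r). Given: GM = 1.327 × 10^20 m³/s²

Convert to SI: r = 100 Gm = 1e+11 m.
For a circular orbit, gravity supplies the centripetal force, so v = √(GM / r).
v = √(1.327e+20 / 1e+11) m/s ≈ 3.643e+04 m/s = 36.43 km/s.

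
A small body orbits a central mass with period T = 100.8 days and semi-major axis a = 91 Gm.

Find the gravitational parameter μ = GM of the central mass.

Convert to SI: T = 100.8 days = 8.70912e+06 s; a = 91 Gm = 9.1e+10 m.
GM = 4π² · a³ / T².
GM = 4π² · (9.1e+10)³ / (8.70912e+06)² m³/s² ≈ 3.922e+20 m³/s² = 3.922 × 10^20 m³/s².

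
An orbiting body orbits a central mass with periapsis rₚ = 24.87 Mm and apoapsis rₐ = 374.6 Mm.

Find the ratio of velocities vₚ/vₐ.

Convert to SI: rₚ = 24.87 Mm = 2.487e+07 m; rₐ = 374.6 Mm = 3.746e+08 m.
Conservation of angular momentum gives rₚvₚ = rₐvₐ, so vₚ/vₐ = rₐ/rₚ.
vₚ/vₐ = 3.746e+08 / 2.487e+07 ≈ 15.06.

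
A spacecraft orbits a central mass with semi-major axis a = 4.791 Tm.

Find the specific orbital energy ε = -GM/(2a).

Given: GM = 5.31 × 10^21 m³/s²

Convert to SI: a = 4.791 Tm = 4.791e+12 m.
ε = −GM / (2a).
ε = −5.31e+21 / (2 · 4.791e+12) J/kg ≈ -5.542e+08 J/kg = -554.2 MJ/kg.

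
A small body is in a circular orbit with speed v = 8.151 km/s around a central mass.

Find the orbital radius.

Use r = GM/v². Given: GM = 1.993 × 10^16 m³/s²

Convert to SI: v = 8.151 km/s = 8151 m/s.
For a circular orbit, v² = GM / r, so r = GM / v².
r = 1.993e+16 / (8151)² m ≈ 3e+08 m = 300 Mm.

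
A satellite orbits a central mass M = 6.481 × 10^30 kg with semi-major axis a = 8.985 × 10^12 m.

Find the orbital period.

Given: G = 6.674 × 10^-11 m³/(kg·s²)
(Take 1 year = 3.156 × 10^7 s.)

GM = G · M = 6.674e-11 · 6.481e+30 = 4.32542e+20 m³/s².
Kepler's third law: T = 2π √(a³ / GM).
Substituting a = 8.985e+12 m and GM = 4.32542e+20 m³/s²:
T = 2π √((8.985e+12)³ / 4.32542e+20) s
T ≈ 8.137e+09 s = 257.8 years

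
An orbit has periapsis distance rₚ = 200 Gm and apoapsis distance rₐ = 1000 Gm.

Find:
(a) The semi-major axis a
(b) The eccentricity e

Convert to SI: rₚ = 200 Gm = 2e+11 m; rₐ = 1000 Gm = 1e+12 m.
(a) a = (rₚ + rₐ) / 2 = (2e+11 + 1e+12) / 2 ≈ 6e+11 m = 600 Gm.
(b) e = (rₐ − rₚ) / (rₐ + rₚ) = (1e+12 − 2e+11) / (1e+12 + 2e+11) ≈ 0.6667.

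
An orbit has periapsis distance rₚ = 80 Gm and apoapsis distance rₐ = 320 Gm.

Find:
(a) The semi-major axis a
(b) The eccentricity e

Convert to SI: rₚ = 80 Gm = 8e+10 m; rₐ = 320 Gm = 3.2e+11 m.
(a) a = (rₚ + rₐ) / 2 = (8e+10 + 3.2e+11) / 2 ≈ 2e+11 m = 200 Gm.
(b) e = (rₐ − rₚ) / (rₐ + rₚ) = (3.2e+11 − 8e+10) / (3.2e+11 + 8e+10) ≈ 0.6.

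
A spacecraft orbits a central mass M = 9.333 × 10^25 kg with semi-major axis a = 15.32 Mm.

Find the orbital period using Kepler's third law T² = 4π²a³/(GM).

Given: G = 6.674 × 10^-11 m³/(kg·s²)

Convert to SI: a = 15.32 Mm = 1.532e+07 m.
GM = G · M = 6.674e-11 · 9.333e+25 = 6.22884e+15 m³/s².
Kepler's third law: T = 2π √(a³ / GM).
Substituting a = 1.532e+07 m and GM = 6.22884e+15 m³/s²:
T = 2π √((1.532e+07)³ / 6.22884e+15) s
T ≈ 4774 s = 1.326 hours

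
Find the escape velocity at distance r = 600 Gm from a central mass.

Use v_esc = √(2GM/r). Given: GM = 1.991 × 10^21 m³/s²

Convert to SI: r = 600 Gm = 6e+11 m.
Escape velocity comes from setting total energy to zero: ½v² − GM/r = 0 ⇒ v_esc = √(2GM / r).
v_esc = √(2 · 1.991e+21 / 6e+11) m/s ≈ 8.147e+04 m/s = 81.47 km/s.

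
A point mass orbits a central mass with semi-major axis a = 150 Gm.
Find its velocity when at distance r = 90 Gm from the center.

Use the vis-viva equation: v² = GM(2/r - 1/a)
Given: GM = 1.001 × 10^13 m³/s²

Convert to SI: a = 150 Gm = 1.5e+11 m; r = 90 Gm = 9e+10 m.
Vis-viva: v = √(GM · (2/r − 1/a)).
2/r − 1/a = 2/9e+10 − 1/1.5e+11 = 1.55556e-11 m⁻¹.
v = √(1.001e+13 · 1.55556e-11) m/s ≈ 12.48 m/s = 12.48 m/s.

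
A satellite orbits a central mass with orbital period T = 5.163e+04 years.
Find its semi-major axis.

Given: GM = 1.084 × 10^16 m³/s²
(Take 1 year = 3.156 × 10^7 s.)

Convert to SI: T = 5.163e+04 years = 1.62944e+12 s.
Invert Kepler's third law: a = (GM · T² / (4π²))^(1/3).
Substituting T = 1.62944e+12 s and GM = 1.084e+16 m³/s²:
a = (1.084e+16 · (1.62944e+12)² / (4π²))^(1/3) m
a ≈ 9e+12 m = 9 Tm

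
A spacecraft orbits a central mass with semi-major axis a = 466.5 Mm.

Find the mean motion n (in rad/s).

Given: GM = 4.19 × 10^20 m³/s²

Convert to SI: a = 466.5 Mm = 4.665e+08 m.
n = √(GM / a³).
n = √(4.19e+20 / (4.665e+08)³) rad/s ≈ 0.002032 rad/s.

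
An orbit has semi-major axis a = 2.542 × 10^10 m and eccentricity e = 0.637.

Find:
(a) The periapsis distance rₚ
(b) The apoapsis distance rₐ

(a) rₚ = a(1 − e) = 2.542e+10 · (1 − 0.637) = 2.542e+10 · 0.363 ≈ 9.227e+09 m = 9.227 × 10^9 m.
(b) rₐ = a(1 + e) = 2.542e+10 · (1 + 0.637) = 2.542e+10 · 1.637 ≈ 4.161e+10 m = 4.161 × 10^10 m.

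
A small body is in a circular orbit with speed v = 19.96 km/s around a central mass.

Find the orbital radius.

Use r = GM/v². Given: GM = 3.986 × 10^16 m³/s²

Convert to SI: v = 19.96 km/s = 19960 m/s.
For a circular orbit, v² = GM / r, so r = GM / v².
r = 3.986e+16 / (19960)² m ≈ 1e+08 m = 100 Mm.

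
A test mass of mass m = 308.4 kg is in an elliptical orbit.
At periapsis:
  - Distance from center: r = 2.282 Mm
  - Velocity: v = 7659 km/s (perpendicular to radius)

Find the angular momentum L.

Convert to SI: r = 2.282 Mm = 2.282e+06 m; v = 7659 km/s = 7.659e+06 m/s.
Since v is perpendicular to r, L = m · v · r.
L = 308.4 · 7.659e+06 · 2.282e+06 kg·m²/s ≈ 5.39e+15 kg·m²/s.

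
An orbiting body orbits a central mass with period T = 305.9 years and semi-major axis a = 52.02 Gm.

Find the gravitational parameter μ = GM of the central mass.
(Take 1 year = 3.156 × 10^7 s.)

Convert to SI: T = 305.9 years = 9.6542e+09 s; a = 52.02 Gm = 5.202e+10 m.
GM = 4π² · a³ / T².
GM = 4π² · (5.202e+10)³ / (9.6542e+09)² m³/s² ≈ 5.963e+13 m³/s² = 5.963 × 10^13 m³/s².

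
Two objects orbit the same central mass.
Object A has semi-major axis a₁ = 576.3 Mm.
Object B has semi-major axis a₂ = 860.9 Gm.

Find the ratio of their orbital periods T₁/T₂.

Convert to SI: a₁ = 576.3 Mm = 5.763e+08 m; a₂ = 860.9 Gm = 8.609e+11 m.
From Kepler's third law, (T₁/T₂)² = (a₁/a₂)³, so T₁/T₂ = (a₁/a₂)^(3/2).
a₁/a₂ = 5.763e+08 / 8.609e+11 = 0.000669416.
T₁/T₂ = (0.000669416)^(3/2) ≈ 1.732e-05.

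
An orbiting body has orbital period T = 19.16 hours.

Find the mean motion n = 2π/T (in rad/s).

Convert to SI: T = 19.16 hours = 68976 s.
n = 2π / T.
n = 2π / 68976 s ≈ 9.109e-05 rad/s.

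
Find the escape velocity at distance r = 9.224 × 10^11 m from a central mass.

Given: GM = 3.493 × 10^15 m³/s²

Escape velocity comes from setting total energy to zero: ½v² − GM/r = 0 ⇒ v_esc = √(2GM / r).
v_esc = √(2 · 3.493e+15 / 9.224e+11) m/s ≈ 87.03 m/s = 87.03 m/s.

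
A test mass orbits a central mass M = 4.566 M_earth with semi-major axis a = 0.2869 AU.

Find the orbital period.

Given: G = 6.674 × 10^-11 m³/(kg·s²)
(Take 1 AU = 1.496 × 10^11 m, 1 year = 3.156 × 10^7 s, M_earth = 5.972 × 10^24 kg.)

Convert to SI: a = 0.2869 AU = 4.29202e+10 m; M = 4.566 M_earth = 2.72682e+25 kg.
GM = G · M = 6.674e-11 · 2.72682e+25 = 1.81988e+15 m³/s².
Kepler's third law: T = 2π √(a³ / GM).
Substituting a = 4.29202e+10 m and GM = 1.81988e+15 m³/s²:
T = 2π √((4.29202e+10)³ / 1.81988e+15) s
T ≈ 1.31e+09 s = 41.5 years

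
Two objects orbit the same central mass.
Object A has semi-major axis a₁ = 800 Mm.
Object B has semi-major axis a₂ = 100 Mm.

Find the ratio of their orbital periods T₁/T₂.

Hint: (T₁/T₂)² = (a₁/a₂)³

Convert to SI: a₁ = 800 Mm = 8e+08 m; a₂ = 100 Mm = 1e+08 m.
From Kepler's third law, (T₁/T₂)² = (a₁/a₂)³, so T₁/T₂ = (a₁/a₂)^(3/2).
a₁/a₂ = 8e+08 / 1e+08 = 8.
T₁/T₂ = (8)^(3/2) ≈ 22.63.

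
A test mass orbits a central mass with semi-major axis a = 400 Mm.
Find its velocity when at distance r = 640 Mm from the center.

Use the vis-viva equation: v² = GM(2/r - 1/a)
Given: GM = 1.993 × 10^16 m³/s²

Convert to SI: a = 400 Mm = 4e+08 m; r = 640 Mm = 6.4e+08 m.
Vis-viva: v = √(GM · (2/r − 1/a)).
2/r − 1/a = 2/6.4e+08 − 1/4e+08 = 6.25e-10 m⁻¹.
v = √(1.993e+16 · 6.25e-10) m/s ≈ 3529 m/s = 3.529 km/s.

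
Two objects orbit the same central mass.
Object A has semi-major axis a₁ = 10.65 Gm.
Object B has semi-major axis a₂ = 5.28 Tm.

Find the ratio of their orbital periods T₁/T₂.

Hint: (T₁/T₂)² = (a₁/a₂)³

Convert to SI: a₁ = 10.65 Gm = 1.065e+10 m; a₂ = 5.28 Tm = 5.28e+12 m.
From Kepler's third law, (T₁/T₂)² = (a₁/a₂)³, so T₁/T₂ = (a₁/a₂)^(3/2).
a₁/a₂ = 1.065e+10 / 5.28e+12 = 0.00201705.
T₁/T₂ = (0.00201705)^(3/2) ≈ 9.059e-05.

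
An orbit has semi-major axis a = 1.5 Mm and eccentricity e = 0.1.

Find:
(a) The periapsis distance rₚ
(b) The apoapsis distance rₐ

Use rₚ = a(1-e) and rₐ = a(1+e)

Convert to SI: a = 1.5 Mm = 1.5e+06 m.
(a) rₚ = a(1 − e) = 1.5e+06 · (1 − 0.1) = 1.5e+06 · 0.9 ≈ 1.35e+06 m = 1.35 Mm.
(b) rₐ = a(1 + e) = 1.5e+06 · (1 + 0.1) = 1.5e+06 · 1.1 ≈ 1.65e+06 m = 1.65 Mm.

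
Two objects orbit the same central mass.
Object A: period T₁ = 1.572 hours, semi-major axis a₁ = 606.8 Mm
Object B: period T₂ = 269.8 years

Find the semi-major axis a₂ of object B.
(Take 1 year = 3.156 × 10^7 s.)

Convert to SI: T₁ = 1.572 hours = 5659.2 s; a₁ = 606.8 Mm = 6.068e+08 m; T₂ = 269.8 years = 8.51489e+09 s.
Kepler's third law: (T₁/T₂)² = (a₁/a₂)³ ⇒ a₂ = a₁ · (T₂/T₁)^(2/3).
T₂/T₁ = 8.51489e+09 / 5659.2 = 1.50461e+06.
a₂ = 6.068e+08 · (1.50461e+06)^(2/3) m ≈ 7.968e+12 m = 7.968 Tm.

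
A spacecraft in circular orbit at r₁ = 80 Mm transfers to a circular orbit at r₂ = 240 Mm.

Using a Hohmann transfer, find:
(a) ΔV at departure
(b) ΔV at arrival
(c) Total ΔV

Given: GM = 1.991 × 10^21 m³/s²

Convert to SI: r₁ = 80 Mm = 8e+07 m; r₂ = 240 Mm = 2.4e+08 m.
Transfer semi-major axis: a_t = (r₁ + r₂)/2 = (8e+07 + 2.4e+08)/2 = 1.6e+08 m.
Circular speeds: v₁ = √(GM/r₁) = 4.98874e+06 m/s, v₂ = √(GM/r₂) = 2.88025e+06 m/s.
Transfer speeds (vis-viva v² = GM(2/r − 1/a_t)): v₁ᵗ = 6.10993e+06 m/s, v₂ᵗ = 2.03664e+06 m/s.
(a) ΔV₁ = |v₁ᵗ − v₁| ≈ 1.121e+06 m/s = 1121 km/s.
(b) ΔV₂ = |v₂ − v₂ᵗ| ≈ 8.436e+05 m/s = 843.6 km/s.
(c) ΔV_total = ΔV₁ + ΔV₂ ≈ 1.965e+06 m/s = 1965 km/s.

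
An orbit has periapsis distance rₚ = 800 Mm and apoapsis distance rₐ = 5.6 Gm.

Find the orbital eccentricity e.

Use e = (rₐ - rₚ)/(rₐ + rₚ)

Convert to SI: rₚ = 800 Mm = 8e+08 m; rₐ = 5.6 Gm = 5.6e+09 m.
e = (rₐ − rₚ) / (rₐ + rₚ).
e = (5.6e+09 − 8e+08) / (5.6e+09 + 8e+08) = 4.8e+09 / 6.4e+09 ≈ 0.75.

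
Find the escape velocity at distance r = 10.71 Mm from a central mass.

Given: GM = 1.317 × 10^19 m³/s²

Convert to SI: r = 10.71 Mm = 1.071e+07 m.
Escape velocity comes from setting total energy to zero: ½v² − GM/r = 0 ⇒ v_esc = √(2GM / r).
v_esc = √(2 · 1.317e+19 / 1.071e+07) m/s ≈ 1.568e+06 m/s = 1568 km/s.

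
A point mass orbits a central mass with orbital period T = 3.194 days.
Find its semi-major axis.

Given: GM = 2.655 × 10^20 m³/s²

Convert to SI: T = 3.194 days = 275962 s.
Invert Kepler's third law: a = (GM · T² / (4π²))^(1/3).
Substituting T = 275962 s and GM = 2.655e+20 m³/s²:
a = (2.655e+20 · (275962)² / (4π²))^(1/3) m
a ≈ 8.001e+09 m = 8.001 Gm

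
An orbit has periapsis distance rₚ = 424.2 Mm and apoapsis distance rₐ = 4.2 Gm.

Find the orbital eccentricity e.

Convert to SI: rₚ = 424.2 Mm = 4.242e+08 m; rₐ = 4.2 Gm = 4.2e+09 m.
e = (rₐ − rₚ) / (rₐ + rₚ).
e = (4.2e+09 − 4.242e+08) / (4.2e+09 + 4.242e+08) = 3.7758e+09 / 4.6242e+09 ≈ 0.8165.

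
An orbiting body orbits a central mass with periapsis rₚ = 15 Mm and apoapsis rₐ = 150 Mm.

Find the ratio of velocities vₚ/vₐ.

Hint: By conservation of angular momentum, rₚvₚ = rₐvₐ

Convert to SI: rₚ = 15 Mm = 1.5e+07 m; rₐ = 150 Mm = 1.5e+08 m.
Conservation of angular momentum gives rₚvₚ = rₐvₐ, so vₚ/vₐ = rₐ/rₚ.
vₚ/vₐ = 1.5e+08 / 1.5e+07 ≈ 10.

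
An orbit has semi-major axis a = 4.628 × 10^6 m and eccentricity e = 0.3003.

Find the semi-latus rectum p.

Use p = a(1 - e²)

p = a (1 − e²).
p = 4.628e+06 · (1 − (0.3003)²) = 4.628e+06 · 0.90982 ≈ 4.211e+06 m = 4.211 × 10^6 m.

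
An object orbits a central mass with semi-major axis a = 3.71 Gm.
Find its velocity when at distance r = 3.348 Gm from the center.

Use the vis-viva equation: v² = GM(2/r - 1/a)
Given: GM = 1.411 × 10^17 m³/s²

Convert to SI: a = 3.71 Gm = 3.71e+09 m; r = 3.348 Gm = 3.348e+09 m.
Vis-viva: v = √(GM · (2/r − 1/a)).
2/r − 1/a = 2/3.348e+09 − 1/3.71e+09 = 3.2783e-10 m⁻¹.
v = √(1.411e+17 · 3.2783e-10) m/s ≈ 6801 m/s = 6.801 km/s.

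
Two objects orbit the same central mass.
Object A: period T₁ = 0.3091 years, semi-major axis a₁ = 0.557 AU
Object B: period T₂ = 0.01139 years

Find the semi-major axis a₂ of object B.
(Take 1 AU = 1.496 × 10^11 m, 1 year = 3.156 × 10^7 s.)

Convert to SI: T₁ = 0.3091 years = 9.7552e+06 s; a₁ = 0.557 AU = 8.33272e+10 m; T₂ = 0.01139 years = 359468 s.
Kepler's third law: (T₁/T₂)² = (a₁/a₂)³ ⇒ a₂ = a₁ · (T₂/T₁)^(2/3).
T₂/T₁ = 359468 / 9.7552e+06 = 0.0368489.
a₂ = 8.33272e+10 · (0.0368489)^(2/3) m ≈ 9.227e+09 m = 0.06168 AU.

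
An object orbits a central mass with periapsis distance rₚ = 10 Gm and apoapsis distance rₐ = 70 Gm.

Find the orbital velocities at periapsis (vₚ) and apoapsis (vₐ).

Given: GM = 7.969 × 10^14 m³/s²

Convert to SI: rₚ = 10 Gm = 1e+10 m; rₐ = 70 Gm = 7e+10 m.
Use the vis-viva equation v² = GM(2/r − 1/a) with a = (rₚ + rₐ)/2 = (1e+10 + 7e+10)/2 = 4e+10 m.
vₚ = √(GM · (2/rₚ − 1/a)) = √(7.969e+14 · (2/1e+10 − 1/4e+10)) m/s ≈ 373.4 m/s = 373.4 m/s.
vₐ = √(GM · (2/rₐ − 1/a)) = √(7.969e+14 · (2/7e+10 − 1/4e+10)) m/s ≈ 53.35 m/s = 53.35 m/s.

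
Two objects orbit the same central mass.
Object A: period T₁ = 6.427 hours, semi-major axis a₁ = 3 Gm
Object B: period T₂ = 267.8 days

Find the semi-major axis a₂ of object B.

Convert to SI: T₁ = 6.427 hours = 23137.2 s; a₁ = 3 Gm = 3e+09 m; T₂ = 267.8 days = 2.31379e+07 s.
Kepler's third law: (T₁/T₂)² = (a₁/a₂)³ ⇒ a₂ = a₁ · (T₂/T₁)^(2/3).
T₂/T₁ = 2.31379e+07 / 23137.2 = 1000.03.
a₂ = 3e+09 · (1000.03)^(2/3) m ≈ 3e+11 m = 300 Gm.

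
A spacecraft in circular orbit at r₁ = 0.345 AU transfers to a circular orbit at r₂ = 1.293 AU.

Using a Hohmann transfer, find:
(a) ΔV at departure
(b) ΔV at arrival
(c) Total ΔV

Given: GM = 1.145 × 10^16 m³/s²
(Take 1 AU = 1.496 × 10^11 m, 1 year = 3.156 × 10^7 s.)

Convert to SI: r₁ = 0.345 AU = 5.1612e+10 m; r₂ = 1.293 AU = 1.93433e+11 m.
Transfer semi-major axis: a_t = (r₁ + r₂)/2 = (5.1612e+10 + 1.93433e+11)/2 = 1.22522e+11 m.
Circular speeds: v₁ = √(GM/r₁) = 471.007 m/s, v₂ = √(GM/r₂) = 243.298 m/s.
Transfer speeds (vis-viva v² = GM(2/r − 1/a_t)): v₁ᵗ = 591.813 m/s, v₂ᵗ = 157.908 m/s.
(a) ΔV₁ = |v₁ᵗ − v₁| ≈ 120.8 m/s = 0.02549 AU/year.
(b) ΔV₂ = |v₂ − v₂ᵗ| ≈ 85.39 m/s = 0.01801 AU/year.
(c) ΔV_total = ΔV₁ + ΔV₂ ≈ 206.2 m/s = 0.0435 AU/year.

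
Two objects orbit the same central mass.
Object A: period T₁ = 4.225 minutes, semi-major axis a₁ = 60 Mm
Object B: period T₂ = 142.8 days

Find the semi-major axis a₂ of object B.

Convert to SI: T₁ = 4.225 minutes = 253.5 s; a₁ = 60 Mm = 6e+07 m; T₂ = 142.8 days = 1.23379e+07 s.
Kepler's third law: (T₁/T₂)² = (a₁/a₂)³ ⇒ a₂ = a₁ · (T₂/T₁)^(2/3).
T₂/T₁ = 1.23379e+07 / 253.5 = 48670.3.
a₂ = 6e+07 · (48670.3)^(2/3) m ≈ 7.998e+10 m = 79.98 Gm.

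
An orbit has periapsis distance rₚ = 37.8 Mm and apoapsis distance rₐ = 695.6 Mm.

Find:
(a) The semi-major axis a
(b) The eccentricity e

Convert to SI: rₚ = 37.8 Mm = 3.78e+07 m; rₐ = 695.6 Mm = 6.956e+08 m.
(a) a = (rₚ + rₐ) / 2 = (3.78e+07 + 6.956e+08) / 2 ≈ 3.667e+08 m = 366.7 Mm.
(b) e = (rₐ − rₚ) / (rₐ + rₚ) = (6.956e+08 − 3.78e+07) / (6.956e+08 + 3.78e+07) ≈ 0.8969.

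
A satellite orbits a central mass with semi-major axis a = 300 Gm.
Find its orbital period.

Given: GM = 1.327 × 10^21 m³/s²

Convert to SI: a = 300 Gm = 3e+11 m.
Kepler's third law: T = 2π √(a³ / GM).
Substituting a = 3e+11 m and GM = 1.327e+21 m³/s²:
T = 2π √((3e+11)³ / 1.327e+21) s
T ≈ 2.834e+07 s = 328 days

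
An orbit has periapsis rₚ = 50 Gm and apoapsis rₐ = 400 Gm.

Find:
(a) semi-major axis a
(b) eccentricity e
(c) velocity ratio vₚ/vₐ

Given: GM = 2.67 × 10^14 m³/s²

Convert to SI: rₚ = 50 Gm = 5e+10 m; rₐ = 400 Gm = 4e+11 m.
(a) a = (rₚ + rₐ)/2 = (5e+10 + 4e+11)/2 ≈ 2.25e+11 m
(b) e = (rₐ − rₚ)/(rₐ + rₚ) = (4e+11 − 5e+10)/(4e+11 + 5e+10) ≈ 0.7778
(c) Conservation of angular momentum (rₚvₚ = rₐvₐ) gives vₚ/vₐ = rₐ/rₚ = 4e+11/5e+10 ≈ 8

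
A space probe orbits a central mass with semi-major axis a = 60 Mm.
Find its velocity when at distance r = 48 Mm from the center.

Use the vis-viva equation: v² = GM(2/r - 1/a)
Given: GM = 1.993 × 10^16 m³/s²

Convert to SI: a = 60 Mm = 6e+07 m; r = 48 Mm = 4.8e+07 m.
Vis-viva: v = √(GM · (2/r − 1/a)).
2/r − 1/a = 2/4.8e+07 − 1/6e+07 = 2.5e-08 m⁻¹.
v = √(1.993e+16 · 2.5e-08) m/s ≈ 2.232e+04 m/s = 22.32 km/s.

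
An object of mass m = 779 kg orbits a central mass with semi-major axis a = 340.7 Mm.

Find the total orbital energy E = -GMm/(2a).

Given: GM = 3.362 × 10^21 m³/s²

Convert to SI: a = 340.7 Mm = 3.407e+08 m.
E = −GMm / (2a).
E = −3.362e+21 · 779 / (2 · 3.407e+08) J ≈ -3.844e+15 J = -3.844 PJ.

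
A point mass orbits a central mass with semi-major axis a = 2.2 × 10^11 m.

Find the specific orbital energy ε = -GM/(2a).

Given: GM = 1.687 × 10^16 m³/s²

ε = −GM / (2a).
ε = −1.687e+16 / (2 · 2.2e+11) J/kg ≈ -3.834e+04 J/kg = -38.34 kJ/kg.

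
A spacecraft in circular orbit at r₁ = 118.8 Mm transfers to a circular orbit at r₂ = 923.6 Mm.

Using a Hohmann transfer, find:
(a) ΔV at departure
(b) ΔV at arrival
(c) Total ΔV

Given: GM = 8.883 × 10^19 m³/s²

Convert to SI: r₁ = 118.8 Mm = 1.188e+08 m; r₂ = 923.6 Mm = 9.236e+08 m.
Transfer semi-major axis: a_t = (r₁ + r₂)/2 = (1.188e+08 + 9.236e+08)/2 = 5.212e+08 m.
Circular speeds: v₁ = √(GM/r₁) = 864712 m/s, v₂ = √(GM/r₂) = 310126 m/s.
Transfer speeds (vis-viva v² = GM(2/r − 1/a_t)): v₁ᵗ = 1.1511e+06 m/s, v₂ᵗ = 148062 m/s.
(a) ΔV₁ = |v₁ᵗ − v₁| ≈ 2.864e+05 m/s = 286.4 km/s.
(b) ΔV₂ = |v₂ − v₂ᵗ| ≈ 1.621e+05 m/s = 162.1 km/s.
(c) ΔV_total = ΔV₁ + ΔV₂ ≈ 4.484e+05 m/s = 448.4 km/s.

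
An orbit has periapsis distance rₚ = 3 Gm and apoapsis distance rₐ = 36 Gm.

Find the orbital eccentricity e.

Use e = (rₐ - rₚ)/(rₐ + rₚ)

Convert to SI: rₚ = 3 Gm = 3e+09 m; rₐ = 36 Gm = 3.6e+10 m.
e = (rₐ − rₚ) / (rₐ + rₚ).
e = (3.6e+10 − 3e+09) / (3.6e+10 + 3e+09) = 3.3e+10 / 3.9e+10 ≈ 0.8462.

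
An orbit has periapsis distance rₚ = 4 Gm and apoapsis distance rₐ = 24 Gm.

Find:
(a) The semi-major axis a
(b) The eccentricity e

Convert to SI: rₚ = 4 Gm = 4e+09 m; rₐ = 24 Gm = 2.4e+10 m.
(a) a = (rₚ + rₐ) / 2 = (4e+09 + 2.4e+10) / 2 ≈ 1.4e+10 m = 14 Gm.
(b) e = (rₐ − rₚ) / (rₐ + rₚ) = (2.4e+10 − 4e+09) / (2.4e+10 + 4e+09) ≈ 0.7143.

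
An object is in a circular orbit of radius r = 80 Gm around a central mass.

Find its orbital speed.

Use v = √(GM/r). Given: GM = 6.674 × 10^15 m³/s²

Convert to SI: r = 80 Gm = 8e+10 m.
For a circular orbit, gravity supplies the centripetal force, so v = √(GM / r).
v = √(6.674e+15 / 8e+10) m/s ≈ 288.8 m/s = 288.8 m/s.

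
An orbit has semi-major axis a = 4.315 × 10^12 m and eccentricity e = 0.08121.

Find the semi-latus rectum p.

p = a (1 − e²).
p = 4.315e+12 · (1 − (0.08121)²) = 4.315e+12 · 0.993405 ≈ 4.287e+12 m = 4.287 × 10^12 m.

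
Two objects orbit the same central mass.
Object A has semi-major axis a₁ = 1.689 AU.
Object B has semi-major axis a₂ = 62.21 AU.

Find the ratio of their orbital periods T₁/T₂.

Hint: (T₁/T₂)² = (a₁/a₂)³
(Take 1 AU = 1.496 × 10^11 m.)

Convert to SI: a₁ = 1.689 AU = 2.52674e+11 m; a₂ = 62.21 AU = 9.30662e+12 m.
From Kepler's third law, (T₁/T₂)² = (a₁/a₂)³, so T₁/T₂ = (a₁/a₂)^(3/2).
a₁/a₂ = 2.52674e+11 / 9.30662e+12 = 0.02715.
T₁/T₂ = (0.02715)^(3/2) ≈ 0.004474.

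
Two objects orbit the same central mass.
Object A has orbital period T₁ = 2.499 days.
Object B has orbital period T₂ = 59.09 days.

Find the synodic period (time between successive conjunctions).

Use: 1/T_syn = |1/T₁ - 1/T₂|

Convert to SI: T₁ = 2.499 days = 215914 s; T₂ = 59.09 days = 5.10538e+06 s.
T_syn = |T₁ · T₂ / (T₁ − T₂)|.
T_syn = |215914 · 5.10538e+06 / (215914 − 5.10538e+06)| s ≈ 2.254e+05 s = 2.609 days.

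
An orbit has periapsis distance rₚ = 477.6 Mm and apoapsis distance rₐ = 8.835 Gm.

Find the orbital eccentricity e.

Convert to SI: rₚ = 477.6 Mm = 4.776e+08 m; rₐ = 8.835 Gm = 8.835e+09 m.
e = (rₐ − rₚ) / (rₐ + rₚ).
e = (8.835e+09 − 4.776e+08) / (8.835e+09 + 4.776e+08) = 8.3574e+09 / 9.3126e+09 ≈ 0.8974.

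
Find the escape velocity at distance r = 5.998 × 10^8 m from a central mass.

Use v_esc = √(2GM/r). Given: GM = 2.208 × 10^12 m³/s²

Escape velocity comes from setting total energy to zero: ½v² − GM/r = 0 ⇒ v_esc = √(2GM / r).
v_esc = √(2 · 2.208e+12 / 5.998e+08) m/s ≈ 85.8 m/s = 85.8 m/s.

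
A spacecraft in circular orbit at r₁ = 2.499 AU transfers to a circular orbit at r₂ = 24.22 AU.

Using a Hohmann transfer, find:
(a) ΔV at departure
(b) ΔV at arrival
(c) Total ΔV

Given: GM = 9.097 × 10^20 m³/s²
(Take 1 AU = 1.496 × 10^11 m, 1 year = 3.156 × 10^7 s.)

Convert to SI: r₁ = 2.499 AU = 3.7385e+11 m; r₂ = 24.22 AU = 3.62331e+12 m.
Transfer semi-major axis: a_t = (r₁ + r₂)/2 = (3.7385e+11 + 3.62331e+12)/2 = 1.99858e+12 m.
Circular speeds: v₁ = √(GM/r₁) = 49328.8 m/s, v₂ = √(GM/r₂) = 15845.1 m/s.
Transfer speeds (vis-viva v² = GM(2/r − 1/a_t)): v₁ᵗ = 66419 m/s, v₂ᵗ = 6853.06 m/s.
(a) ΔV₁ = |v₁ᵗ − v₁| ≈ 1.709e+04 m/s = 3.605 AU/year.
(b) ΔV₂ = |v₂ − v₂ᵗ| ≈ 8992 m/s = 1.897 AU/year.
(c) ΔV_total = ΔV₁ + ΔV₂ ≈ 2.608e+04 m/s = 5.502 AU/year.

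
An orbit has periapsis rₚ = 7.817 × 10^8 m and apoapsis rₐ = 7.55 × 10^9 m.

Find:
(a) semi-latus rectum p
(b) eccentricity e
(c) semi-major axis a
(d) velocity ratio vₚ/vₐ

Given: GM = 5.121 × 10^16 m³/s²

(a) From a = (rₚ + rₐ)/2 = 4.16585e+09 m and e = (rₐ − rₚ)/(rₐ + rₚ) = 0.812355, p = a(1 − e²) = 4.16585e+09 · (1 − (0.812355)²) ≈ 1.417e+09 m
(b) e = (rₐ − rₚ)/(rₐ + rₚ) = (7.55e+09 − 7.817e+08)/(7.55e+09 + 7.817e+08) ≈ 0.8124
(c) a = (rₚ + rₐ)/2 = (7.817e+08 + 7.55e+09)/2 ≈ 4.166e+09 m
(d) Conservation of angular momentum (rₚvₚ = rₐvₐ) gives vₚ/vₐ = rₐ/rₚ = 7.55e+09/7.817e+08 ≈ 9.658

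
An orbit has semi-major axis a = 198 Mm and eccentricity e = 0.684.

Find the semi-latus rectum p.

Convert to SI: a = 198 Mm = 1.98e+08 m.
p = a (1 − e²).
p = 1.98e+08 · (1 − (0.684)²) = 1.98e+08 · 0.532144 ≈ 1.054e+08 m = 105.4 Mm.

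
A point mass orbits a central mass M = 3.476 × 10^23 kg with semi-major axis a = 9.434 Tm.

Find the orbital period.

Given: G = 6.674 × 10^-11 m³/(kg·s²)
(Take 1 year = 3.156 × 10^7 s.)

Convert to SI: a = 9.434 Tm = 9.434e+12 m.
GM = G · M = 6.674e-11 · 3.476e+23 = 2.31988e+13 m³/s².
Kepler's third law: T = 2π √(a³ / GM).
Substituting a = 9.434e+12 m and GM = 2.31988e+13 m³/s²:
T = 2π √((9.434e+12)³ / 2.31988e+13) s
T ≈ 3.78e+13 s = 1.198e+06 years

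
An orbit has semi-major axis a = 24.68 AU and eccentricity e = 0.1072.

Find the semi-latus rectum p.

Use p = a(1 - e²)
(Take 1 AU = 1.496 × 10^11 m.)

Convert to SI: a = 24.68 AU = 3.69213e+12 m.
p = a (1 − e²).
p = 3.69213e+12 · (1 − (0.1072)²) = 3.69213e+12 · 0.988508 ≈ 3.65e+12 m = 24.4 AU.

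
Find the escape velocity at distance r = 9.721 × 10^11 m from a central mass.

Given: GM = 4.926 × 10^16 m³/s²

Escape velocity comes from setting total energy to zero: ½v² − GM/r = 0 ⇒ v_esc = √(2GM / r).
v_esc = √(2 · 4.926e+16 / 9.721e+11) m/s ≈ 318.4 m/s = 318.4 m/s.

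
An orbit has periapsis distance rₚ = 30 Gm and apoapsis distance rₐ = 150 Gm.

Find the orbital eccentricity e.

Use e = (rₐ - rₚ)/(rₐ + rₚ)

Convert to SI: rₚ = 30 Gm = 3e+10 m; rₐ = 150 Gm = 1.5e+11 m.
e = (rₐ − rₚ) / (rₐ + rₚ).
e = (1.5e+11 − 3e+10) / (1.5e+11 + 3e+10) = 1.2e+11 / 1.8e+11 ≈ 0.6667.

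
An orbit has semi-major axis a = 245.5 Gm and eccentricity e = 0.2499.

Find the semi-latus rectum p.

Convert to SI: a = 245.5 Gm = 2.455e+11 m.
p = a (1 − e²).
p = 2.455e+11 · (1 − (0.2499)²) = 2.455e+11 · 0.93755 ≈ 2.302e+11 m = 230.2 Gm.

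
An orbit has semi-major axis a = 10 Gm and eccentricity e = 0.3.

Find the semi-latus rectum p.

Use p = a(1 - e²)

Convert to SI: a = 10 Gm = 1e+10 m.
p = a (1 − e²).
p = 1e+10 · (1 − (0.3)²) = 1e+10 · 0.91 ≈ 9.1e+09 m = 9.1 Gm.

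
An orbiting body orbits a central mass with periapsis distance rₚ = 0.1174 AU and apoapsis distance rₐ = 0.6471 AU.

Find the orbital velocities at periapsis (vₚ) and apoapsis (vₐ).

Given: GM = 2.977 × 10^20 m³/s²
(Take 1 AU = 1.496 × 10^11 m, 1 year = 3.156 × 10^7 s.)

Convert to SI: rₚ = 0.1174 AU = 1.7563e+10 m; rₐ = 0.6471 AU = 9.68062e+10 m.
Use the vis-viva equation v² = GM(2/r − 1/a) with a = (rₚ + rₐ)/2 = (1.7563e+10 + 9.68062e+10)/2 = 5.71846e+10 m.
vₚ = √(GM · (2/rₚ − 1/a)) = √(2.977e+20 · (2/1.7563e+10 − 1/5.71846e+10)) m/s ≈ 1.694e+05 m/s = 35.74 AU/year.
vₐ = √(GM · (2/rₐ − 1/a)) = √(2.977e+20 · (2/9.68062e+10 − 1/5.71846e+10)) m/s ≈ 3.073e+04 m/s = 6.483 AU/year.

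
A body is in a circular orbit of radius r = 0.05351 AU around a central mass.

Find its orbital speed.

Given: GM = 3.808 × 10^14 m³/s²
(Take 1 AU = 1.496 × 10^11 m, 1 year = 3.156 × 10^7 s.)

Convert to SI: r = 0.05351 AU = 8.0051e+09 m.
For a circular orbit, gravity supplies the centripetal force, so v = √(GM / r).
v = √(3.808e+14 / 8.0051e+09) m/s ≈ 218.1 m/s = 0.04601 AU/year.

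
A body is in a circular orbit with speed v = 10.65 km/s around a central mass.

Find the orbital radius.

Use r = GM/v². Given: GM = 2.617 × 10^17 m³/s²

Convert to SI: v = 10.65 km/s = 10650 m/s.
For a circular orbit, v² = GM / r, so r = GM / v².
r = 2.617e+17 / (10650)² m ≈ 2.307e+09 m = 2.307 × 10^9 m.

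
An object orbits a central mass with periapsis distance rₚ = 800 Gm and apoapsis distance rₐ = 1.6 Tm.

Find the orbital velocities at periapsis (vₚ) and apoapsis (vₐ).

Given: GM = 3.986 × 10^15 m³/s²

Convert to SI: rₚ = 800 Gm = 8e+11 m; rₐ = 1.6 Tm = 1.6e+12 m.
Use the vis-viva equation v² = GM(2/r − 1/a) with a = (rₚ + rₐ)/2 = (8e+11 + 1.6e+12)/2 = 1.2e+12 m.
vₚ = √(GM · (2/rₚ − 1/a)) = √(3.986e+15 · (2/8e+11 − 1/1.2e+12)) m/s ≈ 81.51 m/s = 81.51 m/s.
vₐ = √(GM · (2/rₐ − 1/a)) = √(3.986e+15 · (2/1.6e+12 − 1/1.2e+12)) m/s ≈ 40.75 m/s = 40.75 m/s.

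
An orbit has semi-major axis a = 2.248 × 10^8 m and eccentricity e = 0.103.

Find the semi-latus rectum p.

p = a (1 − e²).
p = 2.248e+08 · (1 − (0.103)²) = 2.248e+08 · 0.989391 ≈ 2.224e+08 m = 2.224 × 10^8 m.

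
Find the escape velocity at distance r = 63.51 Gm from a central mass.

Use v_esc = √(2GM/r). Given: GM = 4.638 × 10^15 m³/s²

Convert to SI: r = 63.51 Gm = 6.351e+10 m.
Escape velocity comes from setting total energy to zero: ½v² − GM/r = 0 ⇒ v_esc = √(2GM / r).
v_esc = √(2 · 4.638e+15 / 6.351e+10) m/s ≈ 382.2 m/s = 382.2 m/s.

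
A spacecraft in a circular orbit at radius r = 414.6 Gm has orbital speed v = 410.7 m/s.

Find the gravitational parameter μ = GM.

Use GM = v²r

Convert to SI: r = 414.6 Gm = 4.146e+11 m.
For a circular orbit v² = GM/r, so GM = v² · r.
GM = (410.7)² · 4.146e+11 m³/s² ≈ 6.993e+16 m³/s² = 6.993 × 10^16 m³/s².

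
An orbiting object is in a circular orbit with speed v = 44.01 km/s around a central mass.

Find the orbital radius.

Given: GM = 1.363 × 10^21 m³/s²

Convert to SI: v = 44.01 km/s = 44010 m/s.
For a circular orbit, v² = GM / r, so r = GM / v².
r = 1.363e+21 / (44010)² m ≈ 7.037e+11 m = 703.7 Gm.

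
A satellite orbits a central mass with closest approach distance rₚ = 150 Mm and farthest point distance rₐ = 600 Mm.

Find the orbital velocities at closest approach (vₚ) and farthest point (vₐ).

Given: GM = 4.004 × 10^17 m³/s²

Convert to SI: rₚ = 150 Mm = 1.5e+08 m; rₐ = 600 Mm = 6e+08 m.
Use the vis-viva equation v² = GM(2/r − 1/a) with a = (rₚ + rₐ)/2 = (1.5e+08 + 6e+08)/2 = 3.75e+08 m.
vₚ = √(GM · (2/rₚ − 1/a)) = √(4.004e+17 · (2/1.5e+08 − 1/3.75e+08)) m/s ≈ 6.535e+04 m/s = 65.35 km/s.
vₐ = √(GM · (2/rₐ − 1/a)) = √(4.004e+17 · (2/6e+08 − 1/3.75e+08)) m/s ≈ 1.634e+04 m/s = 16.34 km/s.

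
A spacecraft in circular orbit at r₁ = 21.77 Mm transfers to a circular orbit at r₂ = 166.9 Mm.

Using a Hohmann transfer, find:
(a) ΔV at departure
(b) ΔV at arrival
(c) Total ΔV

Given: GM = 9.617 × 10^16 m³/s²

Convert to SI: r₁ = 21.77 Mm = 2.177e+07 m; r₂ = 166.9 Mm = 1.669e+08 m.
Transfer semi-major axis: a_t = (r₁ + r₂)/2 = (2.177e+07 + 1.669e+08)/2 = 9.4335e+07 m.
Circular speeds: v₁ = √(GM/r₁) = 66464.6 m/s, v₂ = √(GM/r₂) = 24004.4 m/s.
Transfer speeds (vis-viva v² = GM(2/r − 1/a_t)): v₁ᵗ = 88406.1 m/s, v₂ᵗ = 11531.5 m/s.
(a) ΔV₁ = |v₁ᵗ − v₁| ≈ 2.194e+04 m/s = 21.94 km/s.
(b) ΔV₂ = |v₂ − v₂ᵗ| ≈ 1.247e+04 m/s = 12.47 km/s.
(c) ΔV_total = ΔV₁ + ΔV₂ ≈ 3.441e+04 m/s = 34.41 km/s.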